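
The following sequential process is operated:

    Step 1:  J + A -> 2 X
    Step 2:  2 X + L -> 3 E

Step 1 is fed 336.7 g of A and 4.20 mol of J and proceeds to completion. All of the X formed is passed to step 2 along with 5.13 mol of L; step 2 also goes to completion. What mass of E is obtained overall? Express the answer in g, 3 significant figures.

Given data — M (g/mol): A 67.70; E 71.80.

Step 1:
n(A) = 336.7 / 67.70 = 4.973 mol
n(J) = 4.200 mol
n/ν for A = 4.973/1 = 4.973
n/ν for J = 4.200/1 = 4.200
Smallest n/ν is J → limiting reagent.
n(X) produced = (2/1) × 4.200 = 8.400 mol
Step 2:
n(X) available = 8.400 mol
n(L) = 5.130 mol
n/ν for X = 8.400/2 = 4.200
n/ν for L = 5.130/1 = 5.130
Smallest n/ν is X → limiting reagent.
n(E) = (3/2) × 8.400 = 12.60 mol
mass = 12.60 × 71.80 = 904.7 g

905 g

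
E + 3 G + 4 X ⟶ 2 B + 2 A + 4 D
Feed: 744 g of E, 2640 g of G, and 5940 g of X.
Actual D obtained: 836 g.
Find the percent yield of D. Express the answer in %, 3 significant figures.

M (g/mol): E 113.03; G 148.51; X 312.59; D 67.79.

64.9 %

n(E) = 744.0 / 113.03 = 6.582 mol
n(G) = 2640 / 148.51 = 17.78 mol
n(X) = 5940 / 312.59 = 19.00 mol
n/ν for E = 6.582/1 = 6.582
n/ν for G = 17.78/3 = 5.927
n/ν for X = 19.00/4 = 4.750
Smallest n/ν is X → limiting reagent.
theoretical n(D) = (4/4) × 19.00 = 19.00 mol → 1288 g
% yield = 836 / 1288 × 100 = 64.91 %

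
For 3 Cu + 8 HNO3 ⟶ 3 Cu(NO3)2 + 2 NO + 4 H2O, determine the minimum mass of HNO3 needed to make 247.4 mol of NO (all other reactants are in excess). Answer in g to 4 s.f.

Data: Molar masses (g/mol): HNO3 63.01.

62350 g

n(NO) = 247.4 mol
n(HNO3) = (8/2) × 247.4 = 989.6 mol
mass = 989.6 × 63.01 = 62350 g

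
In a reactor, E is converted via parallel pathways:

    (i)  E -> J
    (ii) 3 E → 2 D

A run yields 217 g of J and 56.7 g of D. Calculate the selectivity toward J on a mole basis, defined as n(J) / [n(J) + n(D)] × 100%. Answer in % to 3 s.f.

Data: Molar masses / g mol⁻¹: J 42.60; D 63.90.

85.2 %

n(J) = 217 / 42.60 = 5.094 mol
n(D) = 56.7 / 63.90 = 0.8873 mol
selectivity = 5.094/(5.094+0.8873) × 100 = 85.17 %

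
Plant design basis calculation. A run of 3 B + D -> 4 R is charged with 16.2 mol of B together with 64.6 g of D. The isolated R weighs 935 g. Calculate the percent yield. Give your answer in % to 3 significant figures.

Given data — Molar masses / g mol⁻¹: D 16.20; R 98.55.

n(B) = 16.20 mol
n(D) = 64.60 / 16.20 = 3.988 mol
n/ν for B = 16.20/3 = 5.400
n/ν for D = 3.988/1 = 3.988
Smallest n/ν is D → limiting reagent.
theoretical n(R) = (4/1) × 3.988 = 15.95 mol → 1572 g
% yield = 935 / 1572 × 100 = 59.48 %

59.5 %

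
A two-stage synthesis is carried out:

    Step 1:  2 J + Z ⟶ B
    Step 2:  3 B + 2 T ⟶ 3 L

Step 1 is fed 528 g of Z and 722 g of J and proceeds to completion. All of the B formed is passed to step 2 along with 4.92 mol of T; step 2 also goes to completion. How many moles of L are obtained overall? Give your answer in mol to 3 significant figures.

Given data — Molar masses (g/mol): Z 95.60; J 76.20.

Step 1:
n(Z) = 528.0 / 95.60 = 5.523 mol
n(J) = 722.0 / 76.20 = 9.475 mol
n/ν for Z = 5.523/1 = 5.523
n/ν for J = 9.475/2 = 4.738
Smallest n/ν is J → limiting reagent.
n(B) produced = (1/2) × 9.475 = 4.738 mol
Step 2:
n(B) available = 4.738 mol
n(T) = 4.920 mol
n/ν for B = 4.738/3 = 1.579
n/ν for T = 4.920/2 = 2.460
Smallest n/ν is B → limiting reagent.
n(L) = (3/3) × 4.738 = 4.738 mol

4.74 mol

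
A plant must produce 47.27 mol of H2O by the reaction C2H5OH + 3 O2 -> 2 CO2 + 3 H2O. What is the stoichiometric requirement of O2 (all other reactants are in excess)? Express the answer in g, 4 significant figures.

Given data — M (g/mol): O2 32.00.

n(H2O) = 47.27 mol
n(O2) = (3/3) × 47.27 = 47.27 mol
mass = 47.27 × 32.00 = 1513 g

1513 g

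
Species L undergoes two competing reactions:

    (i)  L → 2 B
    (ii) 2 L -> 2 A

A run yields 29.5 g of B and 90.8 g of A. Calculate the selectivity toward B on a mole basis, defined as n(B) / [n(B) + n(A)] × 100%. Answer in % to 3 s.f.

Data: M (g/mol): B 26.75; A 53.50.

n(B) = 29.5 / 26.75 = 1.103 mol
n(A) = 90.8 / 53.50 = 1.697 mol
selectivity = 1.103/(1.103+1.697) × 100 = 39.39 %

39.4 %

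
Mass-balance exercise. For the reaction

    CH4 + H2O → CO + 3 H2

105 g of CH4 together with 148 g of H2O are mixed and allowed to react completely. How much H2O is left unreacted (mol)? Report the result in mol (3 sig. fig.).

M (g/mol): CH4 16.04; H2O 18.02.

n(CH4) = 105.0 / 16.04 = 6.546 mol
n(H2O) = 148.0 / 18.02 = 8.213 mol
n/ν for CH4 = 6.546/1 = 6.546
n/ν for H2O = 8.213/1 = 8.213
Smallest n/ν is CH4 → limiting reagent.
H2O consumed = (1/1) × 6.546 = 6.546 mol
H2O remaining = 8.213 − 6.546 = 1.667 mol

1.67 mol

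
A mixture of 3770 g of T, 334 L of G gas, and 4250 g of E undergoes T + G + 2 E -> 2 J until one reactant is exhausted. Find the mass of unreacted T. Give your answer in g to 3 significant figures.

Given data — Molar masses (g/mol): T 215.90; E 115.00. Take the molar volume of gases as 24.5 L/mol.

827 g

n(T) = 3770 / 215.90 = 17.46 mol
n(G) = 334.0 / 24.5 = 13.63 mol
n(E) = 4250 / 115.00 = 36.96 mol
n/ν for T = 17.46/1 = 17.46
n/ν for G = 13.63/1 = 13.63
n/ν for E = 36.96/2 = 18.48
Smallest n/ν is G → limiting reagent.
T consumed = (1/1) × 13.63 = 13.63 mol
T remaining = 17.46 − 13.63 = 3.830 mol
mass = 3.830 × 215.90 = 826.9 g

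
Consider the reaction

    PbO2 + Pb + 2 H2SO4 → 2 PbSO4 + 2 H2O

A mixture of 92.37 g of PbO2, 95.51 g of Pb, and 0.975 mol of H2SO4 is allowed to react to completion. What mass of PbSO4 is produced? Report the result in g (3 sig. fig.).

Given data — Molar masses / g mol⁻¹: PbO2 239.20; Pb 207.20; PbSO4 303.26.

234 g

n(PbO2) = 92.37 / 239.20 = 0.3862 mol
n(Pb) = 95.51 / 207.20 = 0.4610 mol
n(H2SO4) = 0.9750 mol
n/ν → PbO2: 0.3862, Pb: 0.4610, H2SO4: 0.4875; PbO2 is limiting.
n(PbSO4) = (2/1) × 0.3862 = 0.7724 mol
mass = 0.7724 × 303.26 = 234.2 g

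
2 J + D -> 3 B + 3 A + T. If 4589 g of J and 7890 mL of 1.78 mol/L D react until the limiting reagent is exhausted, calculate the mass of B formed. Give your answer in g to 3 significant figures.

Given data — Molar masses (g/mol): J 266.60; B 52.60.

n(J) = 4589 / 266.60 = 17.21 mol
n(D) = 1.78 × 7890/1000 = 14.04 mol
n/ν for J = 17.21/2 = 8.605
n/ν for D = 14.04/1 = 14.04
Smallest n/ν is J → limiting reagent.
n(B) = (3/2) × 17.21 = 25.82 mol
mass = 25.82 × 52.60 = 1358 g

1360 g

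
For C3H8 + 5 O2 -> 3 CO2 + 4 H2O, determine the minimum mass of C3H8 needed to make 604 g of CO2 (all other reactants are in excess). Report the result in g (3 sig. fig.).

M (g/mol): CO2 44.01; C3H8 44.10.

202 g

n(CO2) = 604 / 44.01 = 13.72 mol
n(C3H8) = (1/3) × 13.72 = 4.573 mol
mass = 4.573 × 44.10 = 201.7 g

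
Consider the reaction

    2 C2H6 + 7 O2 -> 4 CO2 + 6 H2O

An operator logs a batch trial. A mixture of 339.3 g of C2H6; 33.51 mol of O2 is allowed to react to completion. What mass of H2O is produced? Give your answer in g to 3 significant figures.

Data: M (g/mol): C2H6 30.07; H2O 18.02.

n(C2H6) = 339.3 / 30.07 = 11.28 mol
n(O2) = 33.51 mol
n/ν → C2H6: 5.640, O2: 4.787; O2 is limiting.
n(H2O) = (6/7) × 33.51 = 28.72 mol
mass = 28.72 × 18.02 = 517.5 g

518 g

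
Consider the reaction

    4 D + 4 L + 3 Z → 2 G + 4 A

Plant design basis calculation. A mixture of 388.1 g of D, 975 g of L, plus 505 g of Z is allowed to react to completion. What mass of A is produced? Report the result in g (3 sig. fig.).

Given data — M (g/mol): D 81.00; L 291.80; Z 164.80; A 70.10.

234 g

n(D) = 388.1 / 81.00 = 4.791 mol
n(L) = 975.0 / 291.80 = 3.341 mol
n(Z) = 505.0 / 164.80 = 3.064 mol
n/ν → D: 1.198, L: 0.8353, Z: 1.021; L is limiting.
n(A) = (4/4) × 3.341 = 3.341 mol
mass = 3.341 × 70.10 = 234.2 g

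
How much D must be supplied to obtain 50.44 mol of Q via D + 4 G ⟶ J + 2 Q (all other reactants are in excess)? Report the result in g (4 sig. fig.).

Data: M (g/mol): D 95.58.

n(Q) = 50.44 mol
n(D) = (1/2) × 50.44 = 25.22 mol
mass = 25.22 × 95.58 = 2411 g

2411 g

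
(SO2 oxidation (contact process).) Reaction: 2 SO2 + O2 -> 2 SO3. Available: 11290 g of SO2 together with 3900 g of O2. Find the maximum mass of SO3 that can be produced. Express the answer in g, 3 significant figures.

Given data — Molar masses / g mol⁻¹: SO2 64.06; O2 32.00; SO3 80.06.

n(SO2) = 11290 / 64.06 = 176.2 mol
n(O2) = 3900 / 32.00 = 121.9 mol
n/ν for SO2 = 176.2/2 = 88.10
n/ν for O2 = 121.9/1 = 121.9
Smallest n/ν is SO2 → limiting reagent.
n(SO3) = (2/2) × 176.2 = 176.2 mol
mass = 176.2 × 80.06 = 14110 g

14100 g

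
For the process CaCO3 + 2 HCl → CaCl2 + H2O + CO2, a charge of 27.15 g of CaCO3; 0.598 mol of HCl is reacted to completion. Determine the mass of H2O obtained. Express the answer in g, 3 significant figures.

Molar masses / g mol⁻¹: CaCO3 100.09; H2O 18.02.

n(CaCO3) = 27.15 / 100.09 = 0.2713 mol
n(HCl) = 0.5980 mol
n/ν → CaCO3: 0.2713, HCl: 0.2990; CaCO3 is limiting.
n(H2O) = (1/1) × 0.2713 = 0.2713 mol
mass = 0.2713 × 18.02 = 4.889 g

4.89 g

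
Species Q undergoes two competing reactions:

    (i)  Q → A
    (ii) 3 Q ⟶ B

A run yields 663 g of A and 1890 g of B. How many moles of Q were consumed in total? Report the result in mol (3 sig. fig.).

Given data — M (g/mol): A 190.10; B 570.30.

n(A) = 663 / 190.10 = 3.488 mol
n(B) = 1890 / 570.30 = 3.314 mol
n(Q) via (i) = (1/1)×3.488 = 3.488 mol
n(Q) via (ii) = (3/1)×3.314 = 9.942 mol
total n(Q) = 3.488 + 9.942 = 13.43 mol

13.4 mol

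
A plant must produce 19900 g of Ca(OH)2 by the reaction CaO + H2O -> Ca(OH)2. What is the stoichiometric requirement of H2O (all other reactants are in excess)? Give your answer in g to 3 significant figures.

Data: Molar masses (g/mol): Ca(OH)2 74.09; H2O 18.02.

n(Ca(OH)2) = 19900 / 74.09 = 268.6 mol
n(H2O) = (1/1) × 268.6 = 268.6 mol
mass = 268.6 × 18.02 = 4840 g

4840 g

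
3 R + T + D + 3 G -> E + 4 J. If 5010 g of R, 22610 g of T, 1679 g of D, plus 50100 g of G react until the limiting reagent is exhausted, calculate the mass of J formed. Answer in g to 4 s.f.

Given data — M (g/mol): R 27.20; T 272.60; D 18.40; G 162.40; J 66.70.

n(R) = 5010 / 27.20 = 184.2 mol
n(T) = 22610 / 272.60 = 82.94 mol
n(D) = 1679 / 18.40 = 91.25 mol
n(G) = 50100 / 162.40 = 308.5 mol
n/ν for R = 184.2/3 = 61.40
n/ν for T = 82.94/1 = 82.94
n/ν for D = 91.25/1 = 91.25
n/ν for G = 308.5/3 = 102.8
Smallest n/ν is R → limiting reagent.
n(J) = (4/3) × 184.2 = 245.6 mol
mass = 245.6 × 66.70 = 16380 g

16380 g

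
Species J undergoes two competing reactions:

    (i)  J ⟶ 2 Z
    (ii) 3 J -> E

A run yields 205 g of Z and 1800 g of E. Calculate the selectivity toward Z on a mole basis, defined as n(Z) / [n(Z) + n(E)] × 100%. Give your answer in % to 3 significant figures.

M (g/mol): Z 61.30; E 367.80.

40.6 %

n(Z) = 205 / 61.30 = 3.344 mol
n(E) = 1800 / 367.80 = 4.894 mol
selectivity = 3.344/(3.344+4.894) × 100 = 40.59 %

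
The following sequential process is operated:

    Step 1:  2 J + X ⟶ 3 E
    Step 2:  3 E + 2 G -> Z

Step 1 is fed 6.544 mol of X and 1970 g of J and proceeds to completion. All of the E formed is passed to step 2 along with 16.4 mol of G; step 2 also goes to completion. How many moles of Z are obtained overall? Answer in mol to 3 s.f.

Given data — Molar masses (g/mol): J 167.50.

5.88 mol

Step 1:
n(X) = 6.544 mol
n(J) = 1970 / 167.50 = 11.76 mol
n/ν → X: 6.544, J: 5.880; J is limiting.
n(E) produced = (3/2) × 11.76 = 17.64 mol
Step 2:
n(E) available = 17.64 mol
n(G) = 16.40 mol
n/ν → E: 5.880, G: 8.200; E is limiting.
n(Z) = (1/3) × 17.64 = 5.880 mol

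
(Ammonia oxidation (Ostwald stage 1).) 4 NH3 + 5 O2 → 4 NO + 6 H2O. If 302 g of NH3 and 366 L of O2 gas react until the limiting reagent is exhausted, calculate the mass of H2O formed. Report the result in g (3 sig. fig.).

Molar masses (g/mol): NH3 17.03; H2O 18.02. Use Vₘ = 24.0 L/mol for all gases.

n(NH3) = 302.0 / 17.03 = 17.73 mol
n(O2) = 366.0 / 24.0 = 15.25 mol
n/ν for NH3 = 17.73/4 = 4.433
n/ν for O2 = 15.25/5 = 3.050
Smallest n/ν is O2 → limiting reagent.
n(H2O) = (6/5) × 15.25 = 18.30 mol
mass = 18.30 × 18.02 = 329.8 g

330 g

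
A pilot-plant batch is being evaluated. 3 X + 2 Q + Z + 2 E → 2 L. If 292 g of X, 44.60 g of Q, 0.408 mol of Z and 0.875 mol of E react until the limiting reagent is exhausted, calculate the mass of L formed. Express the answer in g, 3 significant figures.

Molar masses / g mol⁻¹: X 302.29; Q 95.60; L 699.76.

n(X) = 292.0 / 302.29 = 0.9660 mol
n(Q) = 44.60 / 95.60 = 0.4665 mol
n(Z) = 0.4080 mol
n(E) = 0.8750 mol
n/ν for X = 0.9660/3 = 0.3220
n/ν for Q = 0.4665/2 = 0.2333
n/ν for Z = 0.4080/1 = 0.4080
n/ν for E = 0.8750/2 = 0.4375
Smallest n/ν is Q → limiting reagent.
n(L) = (2/2) × 0.4665 = 0.4665 mol
mass = 0.4665 × 699.76 = 326.4 g

326 g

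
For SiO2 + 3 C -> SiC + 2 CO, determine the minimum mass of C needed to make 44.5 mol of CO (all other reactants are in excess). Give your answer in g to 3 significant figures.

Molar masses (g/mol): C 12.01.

n(CO) = 44.50 mol
n(C) = (3/2) × 44.50 = 66.75 mol
mass = 66.75 × 12.01 = 801.7 g

802 g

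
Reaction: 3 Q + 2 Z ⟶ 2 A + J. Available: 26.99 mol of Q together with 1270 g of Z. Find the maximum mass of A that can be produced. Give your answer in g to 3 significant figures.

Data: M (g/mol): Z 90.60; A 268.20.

n(Q) = 26.99 mol
n(Z) = 1270 / 90.60 = 14.02 mol
n/ν → Q: 8.997, Z: 7.010; Z is limiting.
n(A) = (2/2) × 14.02 = 14.02 mol
mass = 14.02 × 268.20 = 3760 g

3760 g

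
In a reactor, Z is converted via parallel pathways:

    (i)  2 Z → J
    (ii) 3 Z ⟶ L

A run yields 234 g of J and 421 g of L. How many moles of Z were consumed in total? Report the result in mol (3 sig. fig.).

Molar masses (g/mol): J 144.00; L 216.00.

9.10 mol

n(J) = 234 / 144.00 = 1.625 mol
n(L) = 421 / 216.00 = 1.949 mol
n(Z) via (i) = (2/1)×1.625 = 3.250 mol
n(Z) via (ii) = (3/1)×1.949 = 5.847 mol
total n(Z) = 3.250 + 5.847 = 9.097 mol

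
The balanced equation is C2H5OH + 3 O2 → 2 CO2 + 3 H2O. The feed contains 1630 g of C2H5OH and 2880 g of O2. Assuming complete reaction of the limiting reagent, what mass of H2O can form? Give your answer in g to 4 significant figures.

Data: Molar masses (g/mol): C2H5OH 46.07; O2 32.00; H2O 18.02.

1622 g

n(C2H5OH) = 1630 / 46.07 = 35.38 mol
n(O2) = 2880 / 32.00 = 90.00 mol
n/ν for C2H5OH = 35.38/1 = 35.38
n/ν for O2 = 90.00/3 = 30.00
Smallest n/ν is O2 → limiting reagent.
n(H2O) = (3/3) × 90.00 = 90.00 mol
mass = 90.00 × 18.02 = 1622 g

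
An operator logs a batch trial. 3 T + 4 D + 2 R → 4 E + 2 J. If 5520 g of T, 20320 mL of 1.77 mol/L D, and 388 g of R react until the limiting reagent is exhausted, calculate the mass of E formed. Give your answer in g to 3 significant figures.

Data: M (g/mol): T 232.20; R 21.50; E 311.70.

n(T) = 5520 / 232.20 = 23.77 mol
n(D) = 1.77 × 20320/1000 = 35.97 mol
n(R) = 388.0 / 21.50 = 18.05 mol
n/ν → T: 7.923, D: 8.993, R: 9.025; T is limiting.
n(E) = (4/3) × 23.77 = 31.69 mol
mass = 31.69 × 311.70 = 9878 g

9880 g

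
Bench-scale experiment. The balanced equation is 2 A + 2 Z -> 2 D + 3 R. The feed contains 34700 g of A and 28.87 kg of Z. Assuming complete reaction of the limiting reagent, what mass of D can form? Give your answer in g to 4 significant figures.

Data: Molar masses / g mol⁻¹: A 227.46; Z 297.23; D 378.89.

n(A) = 34700 / 227.46 = 152.6 mol
n(Z) = 28.87×1000 / 297.23 = 97.13 mol
n/ν for A = 152.6/2 = 76.30
n/ν for Z = 97.13/2 = 48.57
Smallest n/ν is Z → limiting reagent.
n(D) = (2/2) × 97.13 = 97.13 mol
mass = 97.13 × 378.89 = 36800 g

36800 g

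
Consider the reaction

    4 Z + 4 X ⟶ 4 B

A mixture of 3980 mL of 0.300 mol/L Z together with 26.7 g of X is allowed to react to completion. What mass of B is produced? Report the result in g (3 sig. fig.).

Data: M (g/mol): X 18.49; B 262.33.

n(Z) = 0.300 × 3980/1000 = 1.194 mol
n(X) = 26.70 / 18.49 = 1.444 mol
n/ν for Z = 1.194/4 = 0.2985
n/ν for X = 1.444/4 = 0.3610
Smallest n/ν is Z → limiting reagent.
n(B) = (4/4) × 1.194 = 1.194 mol
mass = 1.194 × 262.33 = 313.2 g

313 g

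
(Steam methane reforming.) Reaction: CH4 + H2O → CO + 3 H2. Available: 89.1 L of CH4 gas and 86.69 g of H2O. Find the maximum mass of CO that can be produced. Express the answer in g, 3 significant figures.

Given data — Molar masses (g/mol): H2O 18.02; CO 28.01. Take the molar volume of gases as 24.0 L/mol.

104 g

n(CH4) = 89.10 / 24.0 = 3.713 mol
n(H2O) = 86.69 / 18.02 = 4.811 mol
n/ν for CH4 = 3.713/1 = 3.713
n/ν for H2O = 4.811/1 = 4.811
Smallest n/ν is CH4 → limiting reagent.
n(CO) = (1/1) × 3.713 = 3.713 mol
mass = 3.713 × 28.01 = 104.0 g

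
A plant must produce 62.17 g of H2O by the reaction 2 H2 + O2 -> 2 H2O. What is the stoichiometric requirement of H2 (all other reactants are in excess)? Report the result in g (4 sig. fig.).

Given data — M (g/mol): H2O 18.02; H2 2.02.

6.969 g

n(H2O) = 62.17 / 18.02 = 3.450 mol
n(H2) = (2/2) × 3.450 = 3.450 mol
mass = 3.450 × 2.02 = 6.969 g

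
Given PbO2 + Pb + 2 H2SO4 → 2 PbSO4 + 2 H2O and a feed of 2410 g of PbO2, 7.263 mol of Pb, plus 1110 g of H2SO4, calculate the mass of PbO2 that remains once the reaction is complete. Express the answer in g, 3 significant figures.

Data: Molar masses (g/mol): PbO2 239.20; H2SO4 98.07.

n(PbO2) = 2410 / 239.20 = 10.08 mol
n(Pb) = 7.263 mol
n(H2SO4) = 1110 / 98.07 = 11.32 mol
n/ν for PbO2 = 10.08/1 = 10.08
n/ν for Pb = 7.263/1 = 7.263
n/ν for H2SO4 = 11.32/2 = 5.660
Smallest n/ν is H2SO4 → limiting reagent.
PbO2 consumed = (1/2) × 11.32 = 5.660 mol
PbO2 remaining = 10.08 − 5.660 = 4.420 mol
mass = 4.420 × 239.20 = 1057 g

1060 g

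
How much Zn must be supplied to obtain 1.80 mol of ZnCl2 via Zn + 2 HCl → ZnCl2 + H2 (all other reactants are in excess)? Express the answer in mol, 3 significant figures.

n(ZnCl2) = 1.800 mol
n(Zn) = (1/1) × 1.800 = 1.800 mol

1.80 mol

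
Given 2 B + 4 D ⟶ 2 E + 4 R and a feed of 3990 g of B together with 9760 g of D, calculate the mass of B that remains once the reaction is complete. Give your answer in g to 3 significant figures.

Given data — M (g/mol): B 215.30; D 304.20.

536 g

n(B) = 3990 / 215.30 = 18.53 mol
n(D) = 9760 / 304.20 = 32.08 mol
n/ν for B = 18.53/2 = 9.265
n/ν for D = 32.08/4 = 8.020
Smallest n/ν is D → limiting reagent.
B consumed = (2/4) × 32.08 = 16.04 mol
B remaining = 18.53 − 16.04 = 2.490 mol
mass = 2.490 × 215.30 = 536.1 g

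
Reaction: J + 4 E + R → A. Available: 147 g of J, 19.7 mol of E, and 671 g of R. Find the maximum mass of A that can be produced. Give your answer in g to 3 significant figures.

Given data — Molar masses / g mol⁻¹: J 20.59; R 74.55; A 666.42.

3280 g

n(J) = 147.0 / 20.59 = 7.139 mol
n(E) = 19.70 mol
n(R) = 671.0 / 74.55 = 9.001 mol
n/ν for J = 7.139/1 = 7.139
n/ν for E = 19.70/4 = 4.925
n/ν for R = 9.001/1 = 9.001
Smallest n/ν is E → limiting reagent.
n(A) = (1/4) × 19.70 = 4.925 mol
mass = 4.925 × 666.42 = 3282 g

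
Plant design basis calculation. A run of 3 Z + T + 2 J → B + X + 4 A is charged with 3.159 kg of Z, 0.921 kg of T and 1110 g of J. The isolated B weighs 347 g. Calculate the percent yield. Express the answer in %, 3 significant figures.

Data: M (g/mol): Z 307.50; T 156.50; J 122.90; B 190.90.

n(Z) = 3.159×1000 / 307.50 = 10.27 mol
n(T) = 0.9210×1000 / 156.50 = 5.885 mol
n(J) = 1110 / 122.90 = 9.032 mol
n/ν for Z = 10.27/3 = 3.423
n/ν for T = 5.885/1 = 5.885
n/ν for J = 9.032/2 = 4.516
Smallest n/ν is Z → limiting reagent.
theoretical n(B) = (1/3) × 10.27 = 3.423 mol → 653.5 g
% yield = 347 / 653.5 × 100 = 53.10 %

53.1 %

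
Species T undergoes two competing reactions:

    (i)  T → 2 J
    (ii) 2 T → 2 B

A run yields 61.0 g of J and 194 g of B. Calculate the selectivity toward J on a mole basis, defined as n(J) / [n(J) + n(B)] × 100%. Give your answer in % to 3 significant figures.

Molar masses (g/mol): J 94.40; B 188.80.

38.6 %

n(J) = 61.0 / 94.40 = 0.6462 mol
n(B) = 194 / 188.80 = 1.028 mol
selectivity = 0.6462/(0.6462+1.028) × 100 = 38.60 %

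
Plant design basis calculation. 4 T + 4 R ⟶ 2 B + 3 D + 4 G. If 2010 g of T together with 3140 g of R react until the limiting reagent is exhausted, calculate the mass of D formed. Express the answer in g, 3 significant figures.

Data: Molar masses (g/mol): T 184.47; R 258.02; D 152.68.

n(T) = 2010 / 184.47 = 10.90 mol
n(R) = 3140 / 258.02 = 12.17 mol
n/ν for T = 10.90/4 = 2.725
n/ν for R = 12.17/4 = 3.043
Smallest n/ν is T → limiting reagent.
n(D) = (3/4) × 10.90 = 8.175 mol
mass = 8.175 × 152.68 = 1248 g

1250 g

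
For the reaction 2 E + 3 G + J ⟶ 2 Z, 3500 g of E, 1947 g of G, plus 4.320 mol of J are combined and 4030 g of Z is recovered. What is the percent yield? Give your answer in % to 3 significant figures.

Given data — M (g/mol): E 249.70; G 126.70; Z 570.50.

81.8 %

n(E) = 3500 / 249.70 = 14.02 mol
n(G) = 1947 / 126.70 = 15.37 mol
n(J) = 4.320 mol
n/ν → E: 7.010, G: 5.123, J: 4.320; J is limiting.
theoretical n(Z) = (2/1) × 4.320 = 8.640 mol → 4929 g
% yield = 4030 / 4929 × 100 = 81.76 %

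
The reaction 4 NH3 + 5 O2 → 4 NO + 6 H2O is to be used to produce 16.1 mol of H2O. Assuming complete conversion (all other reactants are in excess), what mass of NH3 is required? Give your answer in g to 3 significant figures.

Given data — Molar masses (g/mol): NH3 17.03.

183 g

n(H2O) = 16.10 mol
n(NH3) = (4/6) × 16.10 = 10.73 mol
mass = 10.73 × 17.03 = 182.7 g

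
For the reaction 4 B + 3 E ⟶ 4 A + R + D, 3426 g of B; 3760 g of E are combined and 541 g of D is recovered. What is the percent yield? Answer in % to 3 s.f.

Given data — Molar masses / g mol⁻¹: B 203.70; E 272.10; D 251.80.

51.1 %

n(B) = 3426 / 203.70 = 16.82 mol
n(E) = 3760 / 272.10 = 13.82 mol
n/ν for B = 16.82/4 = 4.205
n/ν for E = 13.82/3 = 4.607
Smallest n/ν is B → limiting reagent.
theoretical n(D) = (1/4) × 16.82 = 4.205 mol → 1059 g
% yield = 541 / 1059 × 100 = 51.09 %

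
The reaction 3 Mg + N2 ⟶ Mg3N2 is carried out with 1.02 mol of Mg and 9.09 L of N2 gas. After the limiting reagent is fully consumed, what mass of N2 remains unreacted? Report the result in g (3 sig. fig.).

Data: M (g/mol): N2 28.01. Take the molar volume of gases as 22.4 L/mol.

1.84 g

n(Mg) = 1.020 mol
n(N2) = 9.090 / 22.4 = 0.4058 mol
n/ν → Mg: 0.3400, N2: 0.4058; Mg is limiting.
N2 consumed = (1/3) × 1.020 = 0.3400 mol
N2 remaining = 0.4058 − 0.3400 = 0.06580 mol
mass = 0.06580 × 28.01 = 1.843 g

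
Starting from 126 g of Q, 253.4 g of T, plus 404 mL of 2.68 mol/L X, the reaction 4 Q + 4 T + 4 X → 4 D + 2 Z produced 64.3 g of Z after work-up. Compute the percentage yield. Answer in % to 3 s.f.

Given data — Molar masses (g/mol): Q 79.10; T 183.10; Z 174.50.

68.1 %

n(Q) = 126.0 / 79.10 = 1.593 mol
n(T) = 253.4 / 183.10 = 1.384 mol
n(X) = 2.68 × 404.0/1000 = 1.083 mol
n/ν → Q: 0.3983, T: 0.3460, X: 0.2708; X is limiting.
theoretical n(Z) = (2/4) × 1.083 = 0.5415 mol → 94.49 g
% yield = 64.3 / 94.49 × 100 = 68.05 %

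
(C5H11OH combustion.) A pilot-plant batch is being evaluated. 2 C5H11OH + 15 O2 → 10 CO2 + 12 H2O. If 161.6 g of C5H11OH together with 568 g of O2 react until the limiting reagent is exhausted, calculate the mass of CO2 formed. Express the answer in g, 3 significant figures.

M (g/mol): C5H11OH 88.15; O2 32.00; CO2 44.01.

n(C5H11OH) = 161.6 / 88.15 = 1.833 mol
n(O2) = 568.0 / 32.00 = 17.75 mol
n/ν for C5H11OH = 1.833/2 = 0.9165
n/ν for O2 = 17.75/15 = 1.183
Smallest n/ν is C5H11OH → limiting reagent.
n(CO2) = (10/2) × 1.833 = 9.165 mol
mass = 9.165 × 44.01 = 403.4 g

403 g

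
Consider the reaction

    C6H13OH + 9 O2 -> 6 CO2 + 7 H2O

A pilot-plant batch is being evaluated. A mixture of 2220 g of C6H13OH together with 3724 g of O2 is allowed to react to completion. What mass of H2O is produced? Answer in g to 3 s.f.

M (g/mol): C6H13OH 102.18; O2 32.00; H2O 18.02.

1630 g

n(C6H13OH) = 2220 / 102.18 = 21.73 mol
n(O2) = 3724 / 32.00 = 116.4 mol
n/ν for C6H13OH = 21.73/1 = 21.73
n/ν for O2 = 116.4/9 = 12.93
Smallest n/ν is O2 → limiting reagent.
n(H2O) = (7/9) × 116.4 = 90.53 mol
mass = 90.53 × 18.02 = 1631 g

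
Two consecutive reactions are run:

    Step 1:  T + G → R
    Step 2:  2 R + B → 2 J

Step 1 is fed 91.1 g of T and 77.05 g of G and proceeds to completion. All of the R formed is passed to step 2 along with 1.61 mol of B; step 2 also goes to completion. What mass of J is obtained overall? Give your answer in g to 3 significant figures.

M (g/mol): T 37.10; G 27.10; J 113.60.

279 g

Step 1:
n(T) = 91.10 / 37.10 = 2.456 mol
n(G) = 77.05 / 27.10 = 2.843 mol
n/ν for T = 2.456/1 = 2.456
n/ν for G = 2.843/1 = 2.843
Smallest n/ν is T → limiting reagent.
n(R) produced = (1/1) × 2.456 = 2.456 mol
Step 2:
n(R) available = 2.456 mol
n(B) = 1.610 mol
n/ν for R = 2.456/2 = 1.228
n/ν for B = 1.610/1 = 1.610
Smallest n/ν is R → limiting reagent.
n(J) = (2/2) × 2.456 = 2.456 mol
mass = 2.456 × 113.60 = 279.0 g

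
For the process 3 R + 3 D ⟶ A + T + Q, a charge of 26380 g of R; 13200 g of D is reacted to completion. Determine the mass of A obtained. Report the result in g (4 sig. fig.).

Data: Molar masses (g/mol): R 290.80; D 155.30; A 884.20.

25050 g

n(R) = 26380 / 290.80 = 90.72 mol
n(D) = 13200 / 155.30 = 85.00 mol
n/ν → R: 30.24, D: 28.33; D is limiting.
n(A) = (1/3) × 85.00 = 28.33 mol
mass = 28.33 × 884.20 = 25050 g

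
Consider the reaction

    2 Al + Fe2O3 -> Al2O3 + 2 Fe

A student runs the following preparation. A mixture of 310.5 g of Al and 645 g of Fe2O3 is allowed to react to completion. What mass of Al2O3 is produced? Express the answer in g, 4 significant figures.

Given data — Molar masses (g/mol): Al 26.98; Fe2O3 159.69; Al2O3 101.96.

n(Al) = 310.5 / 26.98 = 11.51 mol
n(Fe2O3) = 645.0 / 159.69 = 4.039 mol
n/ν for Al = 11.51/2 = 5.755
n/ν for Fe2O3 = 4.039/1 = 4.039
Smallest n/ν is Fe2O3 → limiting reagent.
n(Al2O3) = (1/1) × 4.039 = 4.039 mol
mass = 4.039 × 101.96 = 411.8 g

411.8 g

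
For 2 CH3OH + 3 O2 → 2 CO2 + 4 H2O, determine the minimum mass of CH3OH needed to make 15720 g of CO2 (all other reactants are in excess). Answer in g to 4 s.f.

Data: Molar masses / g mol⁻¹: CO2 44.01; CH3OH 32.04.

11440 g

n(CO2) = 15720 / 44.01 = 357.2 mol
n(CH3OH) = (2/2) × 357.2 = 357.2 mol
mass = 357.2 × 32.04 = 11440 g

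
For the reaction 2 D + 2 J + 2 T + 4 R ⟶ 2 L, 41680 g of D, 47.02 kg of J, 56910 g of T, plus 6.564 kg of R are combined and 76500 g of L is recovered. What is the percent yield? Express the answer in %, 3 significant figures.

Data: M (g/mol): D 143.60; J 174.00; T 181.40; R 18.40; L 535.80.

80.0 %

n(D) = 41680 / 143.60 = 290.3 mol
n(J) = 47.02×1000 / 174.00 = 270.2 mol
n(T) = 56910 / 181.40 = 313.7 mol
n(R) = 6.564×1000 / 18.40 = 356.7 mol
n/ν for D = 290.3/2 = 145.2
n/ν for J = 270.2/2 = 135.1
n/ν for T = 313.7/2 = 156.9
n/ν for R = 356.7/4 = 89.18
Smallest n/ν is R → limiting reagent.
theoretical n(L) = (2/4) × 356.7 = 178.4 mol → 95590 g
% yield = 76500 / 95590 × 100 = 80.03 %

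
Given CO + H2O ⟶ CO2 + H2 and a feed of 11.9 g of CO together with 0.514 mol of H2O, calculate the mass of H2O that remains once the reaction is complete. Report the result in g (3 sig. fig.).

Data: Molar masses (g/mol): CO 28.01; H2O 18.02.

1.61 g

n(CO) = 11.90 / 28.01 = 0.4248 mol
n(H2O) = 0.5140 mol
n/ν for CO = 0.4248/1 = 0.4248
n/ν for H2O = 0.5140/1 = 0.5140
Smallest n/ν is CO → limiting reagent.
H2O consumed = (1/1) × 0.4248 = 0.4248 mol
H2O remaining = 0.5140 − 0.4248 = 0.08920 mol
mass = 0.08920 × 18.02 = 1.607 g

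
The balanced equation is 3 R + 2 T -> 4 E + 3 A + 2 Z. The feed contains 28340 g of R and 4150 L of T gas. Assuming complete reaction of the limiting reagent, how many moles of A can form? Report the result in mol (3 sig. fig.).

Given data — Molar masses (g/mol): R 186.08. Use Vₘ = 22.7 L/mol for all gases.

n(R) = 28340 / 186.08 = 152.3 mol
n(T) = 4150 / 22.7 = 182.8 mol
n/ν for R = 152.3/3 = 50.77
n/ν for T = 182.8/2 = 91.40
Smallest n/ν is R → limiting reagent.
n(A) = (3/3) × 152.3 = 152.3 mol

152 mol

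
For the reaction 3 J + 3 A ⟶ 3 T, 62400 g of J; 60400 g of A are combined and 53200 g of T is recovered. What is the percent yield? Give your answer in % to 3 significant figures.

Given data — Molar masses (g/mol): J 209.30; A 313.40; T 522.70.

n(J) = 62400 / 209.30 = 298.1 mol
n(A) = 60400 / 313.40 = 192.7 mol
n/ν for J = 298.1/3 = 99.37
n/ν for A = 192.7/3 = 64.23
Smallest n/ν is A → limiting reagent.
theoretical n(T) = (3/3) × 192.7 = 192.7 mol → 100700 g
% yield = 53200 / 100700 × 100 = 52.83 %

52.8 %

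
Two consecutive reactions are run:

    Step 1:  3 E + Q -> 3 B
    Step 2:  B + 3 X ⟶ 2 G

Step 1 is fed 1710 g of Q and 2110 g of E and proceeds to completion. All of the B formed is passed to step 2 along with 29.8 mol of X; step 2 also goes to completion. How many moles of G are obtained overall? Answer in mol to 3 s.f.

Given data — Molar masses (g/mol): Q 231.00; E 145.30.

19.9 mol

Step 1:
n(Q) = 1710 / 231.00 = 7.403 mol
n(E) = 2110 / 145.30 = 14.52 mol
n/ν for Q = 7.403/1 = 7.403
n/ν for E = 14.52/3 = 4.840
Smallest n/ν is E → limiting reagent.
n(B) produced = (3/3) × 14.52 = 14.52 mol
Step 2:
n(B) available = 14.52 mol
n(X) = 29.80 mol
n/ν for B = 14.52/1 = 14.52
n/ν for X = 29.80/3 = 9.933
Smallest n/ν is X → limiting reagent.
n(G) = (2/3) × 29.80 = 19.87 mol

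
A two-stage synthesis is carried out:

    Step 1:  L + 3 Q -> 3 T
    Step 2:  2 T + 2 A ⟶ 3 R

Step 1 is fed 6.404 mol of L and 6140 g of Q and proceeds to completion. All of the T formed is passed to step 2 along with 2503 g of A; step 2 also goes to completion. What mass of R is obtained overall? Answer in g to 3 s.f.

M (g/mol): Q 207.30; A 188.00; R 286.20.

Step 1:
n(L) = 6.404 mol
n(Q) = 6140 / 207.30 = 29.62 mol
n/ν for L = 6.404/1 = 6.404
n/ν for Q = 29.62/3 = 9.873
Smallest n/ν is L → limiting reagent.
n(T) produced = (3/1) × 6.404 = 19.21 mol
Step 2:
n(T) available = 19.21 mol
n(A) = 2503 / 188.00 = 13.31 mol
n/ν for T = 19.21/2 = 9.605
n/ν for A = 13.31/2 = 6.655
Smallest n/ν is A → limiting reagent.
n(R) = (3/2) × 13.31 = 19.97 mol
mass = 19.97 × 286.20 = 5715 g

5720 g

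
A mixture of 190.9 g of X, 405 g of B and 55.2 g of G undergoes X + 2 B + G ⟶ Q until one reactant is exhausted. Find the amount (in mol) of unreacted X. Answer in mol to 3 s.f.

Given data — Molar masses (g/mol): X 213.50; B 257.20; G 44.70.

0.107 mol

n(X) = 190.9 / 213.50 = 0.8941 mol
n(B) = 405.0 / 257.20 = 1.575 mol
n(G) = 55.20 / 44.70 = 1.235 mol
n/ν for X = 0.8941/1 = 0.8941
n/ν for B = 1.575/2 = 0.7875
n/ν for G = 1.235/1 = 1.235
Smallest n/ν is B → limiting reagent.
X consumed = (1/2) × 1.575 = 0.7875 mol
X remaining = 0.8941 − 0.7875 = 0.1066 mol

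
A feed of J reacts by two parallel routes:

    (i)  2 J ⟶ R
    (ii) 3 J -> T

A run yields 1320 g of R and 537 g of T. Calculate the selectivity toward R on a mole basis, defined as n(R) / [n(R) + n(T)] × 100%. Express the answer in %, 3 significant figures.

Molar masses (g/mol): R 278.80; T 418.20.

78.7 %

n(R) = 1320 / 278.80 = 4.735 mol
n(T) = 537 / 418.20 = 1.284 mol
selectivity = 4.735/(4.735+1.284) × 100 = 78.67 %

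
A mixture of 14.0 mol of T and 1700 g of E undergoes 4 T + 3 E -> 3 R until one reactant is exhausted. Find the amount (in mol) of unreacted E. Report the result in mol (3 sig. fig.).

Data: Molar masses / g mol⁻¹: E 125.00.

n(T) = 14.00 mol
n(E) = 1700 / 125.00 = 13.60 mol
n/ν for T = 14.00/4 = 3.500
n/ν for E = 13.60/3 = 4.533
Smallest n/ν is T → limiting reagent.
E consumed = (3/4) × 14.00 = 10.50 mol
E remaining = 13.60 − 10.50 = 3.100 mol

3.10 mol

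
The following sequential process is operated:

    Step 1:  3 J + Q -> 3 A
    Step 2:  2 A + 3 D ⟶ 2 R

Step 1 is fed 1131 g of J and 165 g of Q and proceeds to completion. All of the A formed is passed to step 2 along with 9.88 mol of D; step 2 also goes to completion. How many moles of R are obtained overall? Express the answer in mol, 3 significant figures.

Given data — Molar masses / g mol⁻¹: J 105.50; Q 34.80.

6.59 mol

Step 1:
n(J) = 1131 / 105.50 = 10.72 mol
n(Q) = 165.0 / 34.80 = 4.741 mol
n/ν for J = 10.72/3 = 3.573
n/ν for Q = 4.741/1 = 4.741
Smallest n/ν is J → limiting reagent.
n(A) produced = (3/3) × 10.72 = 10.72 mol
Step 2:
n(A) available = 10.72 mol
n(D) = 9.880 mol
n/ν for A = 10.72/2 = 5.360
n/ν for D = 9.880/3 = 3.293
Smallest n/ν is D → limiting reagent.
n(R) = (2/3) × 9.880 = 6.587 mol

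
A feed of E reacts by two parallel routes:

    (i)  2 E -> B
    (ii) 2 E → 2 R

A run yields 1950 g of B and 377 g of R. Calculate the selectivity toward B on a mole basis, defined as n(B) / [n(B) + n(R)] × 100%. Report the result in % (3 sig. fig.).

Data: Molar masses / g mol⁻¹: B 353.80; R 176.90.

n(B) = 1950 / 353.80 = 5.512 mol
n(R) = 377 / 176.90 = 2.131 mol
selectivity = 5.512/(5.512+2.131) × 100 = 72.12 %

72.1 %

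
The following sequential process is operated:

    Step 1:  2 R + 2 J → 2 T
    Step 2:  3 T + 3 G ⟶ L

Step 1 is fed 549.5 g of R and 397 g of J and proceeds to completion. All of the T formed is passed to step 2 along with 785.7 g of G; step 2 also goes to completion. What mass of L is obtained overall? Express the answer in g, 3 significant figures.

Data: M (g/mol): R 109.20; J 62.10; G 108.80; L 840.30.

Step 1:
n(R) = 549.5 / 109.20 = 5.032 mol
n(J) = 397.0 / 62.10 = 6.393 mol
n/ν → R: 2.516, J: 3.197; R is limiting.
n(T) produced = (2/2) × 5.032 = 5.032 mol
Step 2:
n(T) available = 5.032 mol
n(G) = 785.7 / 108.80 = 7.222 mol
n/ν → T: 1.677, G: 2.407; T is limiting.
n(L) = (1/3) × 5.032 = 1.677 mol
mass = 1.677 × 840.30 = 1409 g

1410 g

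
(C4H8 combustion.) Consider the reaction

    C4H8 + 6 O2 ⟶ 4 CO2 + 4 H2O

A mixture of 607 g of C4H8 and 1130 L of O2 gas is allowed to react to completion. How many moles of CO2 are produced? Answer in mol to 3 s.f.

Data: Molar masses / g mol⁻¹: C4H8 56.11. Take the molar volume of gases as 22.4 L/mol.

n(C4H8) = 607.0 / 56.11 = 10.82 mol
n(O2) = 1130 / 22.4 = 50.45 mol
n/ν → C4H8: 10.82, O2: 8.408; O2 is limiting.
n(CO2) = (4/6) × 50.45 = 33.63 mol

33.6 mol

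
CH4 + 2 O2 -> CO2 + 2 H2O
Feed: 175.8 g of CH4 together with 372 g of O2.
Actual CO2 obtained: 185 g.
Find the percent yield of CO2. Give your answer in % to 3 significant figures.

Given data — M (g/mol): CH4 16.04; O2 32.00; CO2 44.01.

n(CH4) = 175.8 / 16.04 = 10.96 mol
n(O2) = 372.0 / 32.00 = 11.63 mol
n/ν for CH4 = 10.96/1 = 10.96
n/ν for O2 = 11.63/2 = 5.815
Smallest n/ν is O2 → limiting reagent.
theoretical n(CO2) = (1/2) × 11.63 = 5.815 mol → 255.9 g
% yield = 185 / 255.9 × 100 = 72.29 %

72.3 %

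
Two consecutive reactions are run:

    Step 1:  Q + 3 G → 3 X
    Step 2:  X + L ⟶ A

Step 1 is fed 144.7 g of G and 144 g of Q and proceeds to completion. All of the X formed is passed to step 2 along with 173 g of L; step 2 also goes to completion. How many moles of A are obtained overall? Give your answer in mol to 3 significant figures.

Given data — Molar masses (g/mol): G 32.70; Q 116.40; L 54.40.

3.18 mol

Step 1:
n(G) = 144.7 / 32.70 = 4.425 mol
n(Q) = 144.0 / 116.40 = 1.237 mol
n/ν for G = 4.425/3 = 1.475
n/ν for Q = 1.237/1 = 1.237
Smallest n/ν is Q → limiting reagent.
n(X) produced = (3/1) × 1.237 = 3.711 mol
Step 2:
n(X) available = 3.711 mol
n(L) = 173.0 / 54.40 = 3.180 mol
n/ν for X = 3.711/1 = 3.711
n/ν for L = 3.180/1 = 3.180
Smallest n/ν is L → limiting reagent.
n(A) = (1/1) × 3.180 = 3.180 mol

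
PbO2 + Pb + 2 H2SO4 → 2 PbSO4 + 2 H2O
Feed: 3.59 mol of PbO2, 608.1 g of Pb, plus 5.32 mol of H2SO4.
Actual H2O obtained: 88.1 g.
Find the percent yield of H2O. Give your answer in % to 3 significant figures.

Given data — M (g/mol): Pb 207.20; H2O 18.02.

n(PbO2) = 3.590 mol
n(Pb) = 608.1 / 207.20 = 2.935 mol
n(H2SO4) = 5.320 mol
n/ν for PbO2 = 3.590/1 = 3.590
n/ν for Pb = 2.935/1 = 2.935
n/ν for H2SO4 = 5.320/2 = 2.660
Smallest n/ν is H2SO4 → limiting reagent.
theoretical n(H2O) = (2/2) × 5.320 = 5.320 mol → 95.87 g
% yield = 88.1 / 95.87 × 100 = 91.90 %

91.9 %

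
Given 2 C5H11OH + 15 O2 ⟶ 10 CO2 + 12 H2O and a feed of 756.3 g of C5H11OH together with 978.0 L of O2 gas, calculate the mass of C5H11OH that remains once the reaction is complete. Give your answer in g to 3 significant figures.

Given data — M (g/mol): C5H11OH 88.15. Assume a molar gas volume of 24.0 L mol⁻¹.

n(C5H11OH) = 756.3 / 88.15 = 8.580 mol
n(O2) = 978.0 / 24.0 = 40.75 mol
n/ν → C5H11OH: 4.290, O2: 2.717; O2 is limiting.
C5H11OH consumed = (2/15) × 40.75 = 5.433 mol
C5H11OH remaining = 8.580 − 5.433 = 3.147 mol
mass = 3.147 × 88.15 = 277.4 g

277 g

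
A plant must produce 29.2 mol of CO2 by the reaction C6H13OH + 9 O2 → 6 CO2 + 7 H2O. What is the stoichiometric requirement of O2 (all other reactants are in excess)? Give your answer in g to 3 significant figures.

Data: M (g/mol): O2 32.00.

1400 g

n(CO2) = 29.20 mol
n(O2) = (9/6) × 29.20 = 43.80 mol
mass = 43.80 × 32.00 = 1402 g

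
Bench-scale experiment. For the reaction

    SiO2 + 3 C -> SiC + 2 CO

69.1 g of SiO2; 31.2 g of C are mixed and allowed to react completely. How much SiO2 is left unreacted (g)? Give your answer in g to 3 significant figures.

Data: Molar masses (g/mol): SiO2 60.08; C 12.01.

n(SiO2) = 69.10 / 60.08 = 1.150 mol
n(C) = 31.20 / 12.01 = 2.598 mol
n/ν for SiO2 = 1.150/1 = 1.150
n/ν for C = 2.598/3 = 0.8660
Smallest n/ν is C → limiting reagent.
SiO2 consumed = (1/3) × 2.598 = 0.8660 mol
SiO2 remaining = 1.150 − 0.8660 = 0.2840 mol
mass = 0.2840 × 60.08 = 17.06 g

17.1 g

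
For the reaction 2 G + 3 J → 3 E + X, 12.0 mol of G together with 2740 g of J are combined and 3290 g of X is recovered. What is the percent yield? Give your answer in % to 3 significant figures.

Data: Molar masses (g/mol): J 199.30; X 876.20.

81.9 %

n(G) = 12.00 mol
n(J) = 2740 / 199.30 = 13.75 mol
n/ν → G: 6.000, J: 4.583; J is limiting.
theoretical n(X) = (1/3) × 13.75 = 4.583 mol → 4016 g
% yield = 3290 / 4016 × 100 = 81.92 %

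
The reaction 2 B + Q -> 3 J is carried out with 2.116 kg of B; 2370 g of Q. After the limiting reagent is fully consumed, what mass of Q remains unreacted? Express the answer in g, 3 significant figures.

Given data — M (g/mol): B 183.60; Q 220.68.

1100 g

n(B) = 2.116×1000 / 183.60 = 11.53 mol
n(Q) = 2370 / 220.68 = 10.74 mol
n/ν → B: 5.765, Q: 10.74; B is limiting.
Q consumed = (1/2) × 11.53 = 5.765 mol
Q remaining = 10.74 − 5.765 = 4.975 mol
mass = 4.975 × 220.68 = 1098 g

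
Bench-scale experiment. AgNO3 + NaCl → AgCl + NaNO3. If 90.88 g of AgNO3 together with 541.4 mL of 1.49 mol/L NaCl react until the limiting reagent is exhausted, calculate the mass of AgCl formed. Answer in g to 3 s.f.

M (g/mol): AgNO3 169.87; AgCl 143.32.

n(AgNO3) = 90.88 / 169.87 = 0.5350 mol
n(NaCl) = 1.49 × 541.4/1000 = 0.8067 mol
n/ν → AgNO3: 0.5350, NaCl: 0.8067; AgNO3 is limiting.
n(AgCl) = (1/1) × 0.5350 = 0.5350 mol
mass = 0.5350 × 143.32 = 76.68 g

76.7 g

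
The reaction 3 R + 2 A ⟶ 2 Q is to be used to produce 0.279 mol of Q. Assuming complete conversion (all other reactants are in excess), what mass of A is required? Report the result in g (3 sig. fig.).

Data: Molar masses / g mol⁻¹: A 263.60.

73.5 g

n(Q) = 0.2790 mol
n(A) = (2/2) × 0.2790 = 0.2790 mol
mass = 0.2790 × 263.60 = 73.54 g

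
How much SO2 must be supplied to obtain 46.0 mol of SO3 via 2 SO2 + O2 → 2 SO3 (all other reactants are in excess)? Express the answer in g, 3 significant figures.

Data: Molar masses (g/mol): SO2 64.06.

2950 g

n(SO3) = 46.00 mol
n(SO2) = (2/2) × 46.00 = 46.00 mol
mass = 46.00 × 64.06 = 2947 g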